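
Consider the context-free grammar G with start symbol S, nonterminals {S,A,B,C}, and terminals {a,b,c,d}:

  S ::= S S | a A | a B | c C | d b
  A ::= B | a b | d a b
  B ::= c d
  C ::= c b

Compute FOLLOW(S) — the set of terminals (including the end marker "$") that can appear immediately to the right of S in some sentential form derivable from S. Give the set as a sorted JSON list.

Compute FIRST by fixpoint:
round 1:
  A via A→a b: +{a}
  A via A→d a b: +{d}
  B via B→c d: +{c}
  C via C→c b: +{c}
  S via S→a A: +{a}
  S via S→c C: +{c}
  S via S→d b: +{d}
  FIRST[S]={a,c,d}  FIRST[A]={a,d}  FIRST[B]={c}  FIRST[C]={c}
round 2:
  A via A→B: +{c}
  FIRST[S]={a,c,d}  FIRST[A]={a,c,d}  FIRST[B]={c}  FIRST[C]={c}
round 3: (stable)
  FIRST[S]={a,c,d}  FIRST[A]={a,c,d}  FIRST[B]={c}  FIRST[C]={c}

FOLLOW iteration:
initialize: $ ∈ FOLLOW(S)
round 1:
  S→S S: FOLLOW(S) ⊇ FIRST(S) = {a,c,d}; new: +{a,c,d}
  S→a A: FOLLOW(A) ⊇ FOLLOW(S) ⊇ {$,a,c,d}; new: +{$,a,c,d}
  S→a B: FOLLOW(B) ⊇ FOLLOW(S) ⊇ {$,a,c,d}; new: +{$,a,c,d}
  S→c C: FOLLOW(C) ⊇ FOLLOW(S) ⊇ {$,a,c,d}; new: +{$,a,c,d}
  FOLLOW(S)={$,a,c,d}  FOLLOW(A)={$,a,c,d}  FOLLOW(B)={$,a,c,d}  FOLLOW(C)={$,a,c,d}
round 2: done
  FOLLOW(S)={$,a,c,d}  FOLLOW(A)={$,a,c,d}  FOLLOW(B)={$,a,c,d}  FOLLOW(C)={$,a,c,d}

FOLLOW(S) = ["$", "a", "c", "d"]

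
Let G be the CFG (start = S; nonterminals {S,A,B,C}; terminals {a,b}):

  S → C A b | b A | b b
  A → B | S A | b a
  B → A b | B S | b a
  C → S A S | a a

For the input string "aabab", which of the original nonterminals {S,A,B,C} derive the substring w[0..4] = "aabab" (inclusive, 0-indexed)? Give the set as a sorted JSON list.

Convert to CNF:
  S -> C X3 | T0 A | T0 T0
  A -> A T0 | B S | S A | T0 T1
  B -> A T0 | B S | T0 T1
  C -> S X2 | T1 T1
  T0 -> b
  T1 -> a
  X2 -> A S
  X3 -> A T0

CYK table (by increasing span) (cells [i..j] with 0 ≤ i ≤ j ≤ 4 only):
  T[0,0] 'a' = {T1}  orig:{}
  T[1,1] 'a' = {T1}  orig:{}
  T[2,2] 'b' = {T0}  orig:{}
  T[3,3] 'a' = {T1}  orig:{}
  T[4,4] 'b' = {T0}  orig:{}
  T[0,1] 'aa' = {C}
  T[1,2] 'ab' = ∅
  T[2,3] 'ba' = {A,B}
  T[3,4] 'ab' = ∅
  T[0,2] 'aab' = ∅
  T[1,3] 'aba' = ∅
  T[2,4] 'bab' = {A,B,X3}  orig:{A,B}
  T[0,3] 'aaba' = ∅
  T[1,4] 'abab' = ∅
  T[0,4] 'aabab' = {S}

Original NTs in T[0,4] deriving "aabab": ["S"]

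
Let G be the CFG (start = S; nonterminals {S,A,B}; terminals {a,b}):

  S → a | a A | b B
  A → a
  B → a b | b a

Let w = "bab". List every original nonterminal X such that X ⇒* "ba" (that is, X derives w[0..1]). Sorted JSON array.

CNF form of G:
  S -> T0 A | T1 B | a
  A -> a
  B -> T0 T1 | T1 T0
  T0 -> a
  T1 -> b

Fill CYK table bottom-up, restricted to cells inside w[0..1]:
  [0..0]={T1}  "b"  orig:{}
  [1..1]={A,S,T0}  "a"  orig:{A,S}
  [0..1]={B}  "ba"

Original NTs in T[0,1] deriving "ba": ["B"]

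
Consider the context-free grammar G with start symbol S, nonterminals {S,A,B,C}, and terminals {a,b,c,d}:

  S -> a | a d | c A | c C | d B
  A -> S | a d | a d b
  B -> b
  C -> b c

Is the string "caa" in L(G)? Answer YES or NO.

CNF form of G:
  S -> T0 T1 | T1 B | T3 A | T3 C | a
  A -> T0 T1 | T0 X4 | T1 B | T3 A | T3 C | a
  B -> b
  C -> T2 T3
  T0 -> a
  T1 -> d
  T2 -> b
  T3 -> c
  X4 -> T1 T2

Fill CYK table bottom-up:
  cell(0,0) c: {T3}  orig:{}
  cell(1,1) a: {A,S,T0}  orig:{A,S}
  cell(2,2) a: {A,S,T0}  orig:{A,S}
  cell(0,1) ca: {A,S}
  cell(1,2) aa: ∅
  cell(0,2) caa: ∅

S ∉ T[0,2] ⇒ NO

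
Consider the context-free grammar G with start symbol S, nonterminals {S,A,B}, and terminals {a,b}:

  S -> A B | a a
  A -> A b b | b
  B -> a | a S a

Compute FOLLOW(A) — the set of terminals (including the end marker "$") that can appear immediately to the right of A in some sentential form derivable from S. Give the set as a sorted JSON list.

FIRST iteration:
round 1:
  A via A→b: +{b}
  B via B→a: +{a}
  S via S→A B: +{b}
  S via S→a a: +{a}
  FIRST[S]={a,b}  FIRST[A]={b}  FIRST[B]={a}
round 2: done
  FIRST[S]={a,b}  FIRST[A]={b}  FIRST[B]={a}

Compute FOLLOW by fixpoint:
seed FOLLOW(S) with $
iter 1:
  A→A b b: FOLLOW(A) ⊇ FIRST(b) = {b}; new: +{b}
  B→a S a: FOLLOW(S) ⊇ FIRST(a) = {a}; new: +{a}
  S→A B: FOLLOW(A) ⊇ FIRST(B) = {a}; new: +{a}
  S→A B: FOLLOW(B) ⊇ FOLLOW(S) ⊇ {$,a}; new: +{$,a}
  FOLLOW(S)={$,a}  FOLLOW(A)={a,b}  FOLLOW(B)={$,a}
iter 2: done
  FOLLOW(S)={$,a}  FOLLOW(A)={a,b}  FOLLOW(B)={$,a}

FOLLOW(A) = ["a", "b"]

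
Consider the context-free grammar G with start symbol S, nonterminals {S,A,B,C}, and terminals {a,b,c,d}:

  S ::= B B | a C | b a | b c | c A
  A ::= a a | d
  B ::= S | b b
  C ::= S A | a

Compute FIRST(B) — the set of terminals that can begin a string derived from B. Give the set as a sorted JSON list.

FIRST sets, iterate to fixpoint:
round 1:
  A via A→a a: +{a}
  A via A→d: +{d}
  B via B→b b: +{b}
  C via C→a: +{a}
  S via S→B B: +{b}
  S via S→a C: +{a}
  S via S→c A: +{c}
  FIRST(S)={a,b,c}  FIRST(A)={a,d}  FIRST(B)={b}  FIRST(C)={a}
round 2:
  B via B→S: +{a,c}
  C via C→S A: +{b,c}
  FIRST(S)={a,b,c}  FIRST(A)={a,d}  FIRST(B)={a,b,c}  FIRST(C)={a,b,c}
round 3: (stable)
  FIRST(S)={a,b,c}  FIRST(A)={a,d}  FIRST(B)={a,b,c}  FIRST(C)={a,b,c}

FIRST(B) = ["a", "b", "c"]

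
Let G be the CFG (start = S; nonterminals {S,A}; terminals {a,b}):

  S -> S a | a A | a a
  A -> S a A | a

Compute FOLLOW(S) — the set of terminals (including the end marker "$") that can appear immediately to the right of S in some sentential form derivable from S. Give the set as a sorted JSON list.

FIRST iteration:
[1]
  A via A→a: +{a}
  S via S→a A: +{a}
  FIRST[S]={a}  FIRST[A]={a}
[2] done
  FIRST[S]={a}  FIRST[A]={a}

Compute FOLLOW by fixpoint:
initialize: $ ∈ FOLLOW(S)
round 1:
  A→S a A: FOLLOW(S) ⊇ FIRST(a) = {a}; new: +{a}
  S→a A: FOLLOW(A) ⊇ FOLLOW(S) ⊇ {$,a}; new: +{$,a}
  FOLLOW[S]={$,a}  FOLLOW[A]={$,a}
round 2: (no change)
  FOLLOW[S]={$,a}  FOLLOW[A]={$,a}

FOLLOW(S) = ["$", "a"]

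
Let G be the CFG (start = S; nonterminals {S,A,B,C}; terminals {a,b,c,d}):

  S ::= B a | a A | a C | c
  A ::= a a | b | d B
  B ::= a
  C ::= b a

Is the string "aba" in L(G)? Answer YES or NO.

CNF form of G:
  S -> B T0 | T0 A | T0 C | c
  A -> T0 T0 | T1 B | b
  B -> a
  C -> T2 T0
  T0 -> a
  T1 -> d
  T2 -> b

CYK table (by increasing span):
  [0..0]={B,T0}  "a"  orig:{B}
  [1..1]={A,T2}  "b"  orig:{A}
  [2..2]={B,T0}  "a"  orig:{B}
  [0..1]={S}  "ab"
  [1..2]={C}  "ba"
  [0..2]={S}  "aba"

S ∈ T[0,2] ⇒ YES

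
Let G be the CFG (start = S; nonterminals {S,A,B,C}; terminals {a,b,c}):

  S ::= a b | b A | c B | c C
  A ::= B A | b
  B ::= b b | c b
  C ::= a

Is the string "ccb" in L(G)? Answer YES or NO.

Convert to CNF:
  S -> T0 A | T1 B | T1 C | T2 T0
  A -> B A | b
  B -> T0 T0 | T1 T0
  C -> a
  T0 -> b
  T1 -> c
  T2 -> a

CYK fill:
  cell(0,0) c: {T1}  orig:{}
  cell(1,1) c: {T1}  orig:{}
  cell(2,2) b: {A,T0}  orig:{A}
  cell(0,1) cc: ∅
  cell(1,2) cb: {B}
  cell(0,2) ccb: {S}

S ∈ T[0,2] ⇒ YES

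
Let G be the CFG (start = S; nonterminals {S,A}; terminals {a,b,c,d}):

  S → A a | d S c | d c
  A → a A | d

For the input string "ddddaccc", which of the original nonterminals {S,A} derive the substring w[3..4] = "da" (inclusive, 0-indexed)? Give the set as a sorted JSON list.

CNF form of G:
  S -> A T0 | T1 T2 | T1 X3
  A -> T0 A | d
  T0 -> a
  T1 -> d
  T2 -> c
  X3 -> S T2

CYK fill — only the sub-triangle for w[3..4]:
  [3..3]={A,T1}  "d"  orig:{A}
  [4..4]={T0}  "a"  orig:{}
  [3..4]={S}  "da"

Original NTs in T[3,4] deriving "da": ["S"]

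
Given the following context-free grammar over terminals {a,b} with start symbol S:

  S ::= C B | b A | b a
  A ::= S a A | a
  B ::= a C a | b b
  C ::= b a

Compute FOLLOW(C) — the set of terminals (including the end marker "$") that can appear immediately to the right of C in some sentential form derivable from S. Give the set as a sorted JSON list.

Compute FIRST by fixpoint:
iter 1:
  A via A→a: +{a}
  B via B→a C a: +{a}
  B via B→b b: +{b}
  C via C→b a: +{b}
  S via S→C B: +{b}
  S: {b}  A: {a}  B: {a,b}  C: {b}
iter 2:
  A via A→S a A: +{b}
  S: {b}  A: {a,b}  B: {a,b}  C: {b}
iter 3: — fixpoint
  S: {b}  A: {a,b}  B: {a,b}  C: {b}

FOLLOW iteration:
FOLLOW(S) := {$}
iter 1:
  A→S a A: FOLLOW(S) ⊇ FIRST(a) = {a}; new: +{a}
  B→a C a: FOLLOW(C) ⊇ FIRST(a) = {a}; new: +{a}
  S→C B: FOLLOW(C) ⊇ FIRST(B) = {a,b}; new: +{b}
  S→C B: FOLLOW(B) ⊇ FOLLOW(S) ⊇ {$,a}; new: +{$,a}
  S→b A: FOLLOW(A) ⊇ FOLLOW(S) ⊇ {$,a}; new: +{$,a}
  FOLLOW[S]={$,a}  FOLLOW[A]={$,a}  FOLLOW[B]={$,a}  FOLLOW[C]={a,b}
iter 2: done
  FOLLOW[S]={$,a}  FOLLOW[A]={$,a}  FOLLOW[B]={$,a}  FOLLOW[C]={a,b}

FOLLOW(C) = ["a", "b"]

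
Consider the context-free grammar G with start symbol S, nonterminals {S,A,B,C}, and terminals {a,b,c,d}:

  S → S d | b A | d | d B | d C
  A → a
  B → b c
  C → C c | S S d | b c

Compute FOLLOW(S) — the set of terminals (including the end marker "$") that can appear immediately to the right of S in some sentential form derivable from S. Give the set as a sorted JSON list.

FIRST iteration:
[1]
  A via A→a: +{a}
  B via B→b c: +{b}
  C via C→b c: +{b}
  S via S→b A: +{b}
  S via S→d: +{d}
  S: {b,d}  A: {a}  B: {b}  C: {b}
[2]
  C via C→S S d: +{d}
  S: {b,d}  A: {a}  B: {b}  C: {b,d}
[3] (stable)
  S: {b,d}  A: {a}  B: {b}  C: {b,d}

FOLLOW iteration:
initialize: $ ∈ FOLLOW(S)
round 1:
  C→C c: FOLLOW(C) ⊇ FIRST(c) = {c}; new: +{c}
  C→S S d: FOLLOW(S) ⊇ FIRST(S) = {b,d}; new: +{b,d}
  S→b A: FOLLOW(A) ⊇ FOLLOW(S) ⊇ {$,b,d}; new: +{$,b,d}
  S→d B: FOLLOW(B) ⊇ FOLLOW(S) ⊇ {$,b,d}; new: +{$,b,d}
  S→d C: FOLLOW(C) ⊇ FOLLOW(S) ⊇ {$,b,d}; new: +{$,b,d}
  FOLLOW(S)={$,b,d}  FOLLOW(A)={$,b,d}  FOLLOW(B)={$,b,d}  FOLLOW(C)={$,b,c,d}
round 2: (no change)
  FOLLOW(S)={$,b,d}  FOLLOW(A)={$,b,d}  FOLLOW(B)={$,b,d}  FOLLOW(C)={$,b,c,d}

FOLLOW(S) = ["$", "b", "d"]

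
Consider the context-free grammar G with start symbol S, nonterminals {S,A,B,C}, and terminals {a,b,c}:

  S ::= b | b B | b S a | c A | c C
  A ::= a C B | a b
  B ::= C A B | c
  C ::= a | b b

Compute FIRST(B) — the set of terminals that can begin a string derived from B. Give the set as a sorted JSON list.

FIRST iteration:
iter 1:
  A via A→a C B: +{a}
  B via B→c: +{c}
  C via C→a: +{a}
  C via C→b b: +{b}
  S via S→b: +{b}
  S via S→c A: +{c}
  FIRST(S)={b,c}  FIRST(A)={a}  FIRST(B)={c}  FIRST(C)={a,b}
iter 2:
  B via B→C A B: +{a,b}
  FIRST(S)={b,c}  FIRST(A)={a}  FIRST(B)={a,b,c}  FIRST(C)={a,b}
iter 3: (no change)
  FIRST(S)={b,c}  FIRST(A)={a}  FIRST(B)={a,b,c}  FIRST(C)={a,b}

FIRST(B) = ["a", "b", "c"]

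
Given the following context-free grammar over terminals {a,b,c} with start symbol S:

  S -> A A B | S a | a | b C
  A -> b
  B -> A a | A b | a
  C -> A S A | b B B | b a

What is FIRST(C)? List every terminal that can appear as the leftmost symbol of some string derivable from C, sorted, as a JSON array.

FIRST iteration:
pass 1:
  A via A→b: +{b}
  B via B→A a: +{b}
  B via B→a: +{a}
  C via C→A S A: +{b}
  S via S→A A B: +{b}
  S via S→a: +{a}
  FIRST[S]={a,b}  FIRST[A]={b}  FIRST[B]={a,b}  FIRST[C]={b}
pass 2: — fixpoint
  FIRST[S]={a,b}  FIRST[A]={b}  FIRST[B]={a,b}  FIRST[C]={b}

FIRST(C) = ["b"]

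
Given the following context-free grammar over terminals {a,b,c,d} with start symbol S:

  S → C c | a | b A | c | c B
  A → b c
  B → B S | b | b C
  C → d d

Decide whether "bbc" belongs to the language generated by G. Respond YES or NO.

CNF form of G:
  S -> C T1 | T0 A | T1 B | a | c
  A -> T0 T1
  B -> B S | T0 C | b
  C -> T2 T2
  T0 -> b
  T1 -> c
  T2 -> d

Fill CYK table bottom-up:
  T[0,0] 'b' = {B,T0}  orig:{B}
  T[1,1] 'b' = {B,T0}  orig:{B}
  T[2,2] 'c' = {S,T1}  orig:{S}
  T[0,1] 'bb' = ∅
  T[1,2] 'bc' = {A,B}
  T[0,2] 'bbc' = {S}

S ∈ T[0,2] ⇒ YES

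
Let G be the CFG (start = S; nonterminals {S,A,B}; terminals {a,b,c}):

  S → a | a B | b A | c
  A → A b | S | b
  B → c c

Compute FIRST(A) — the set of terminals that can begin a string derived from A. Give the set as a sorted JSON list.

FIRST sets, iterate to fixpoint:
pass 1:
  A via A→b: +{b}
  B via B→c c: +{c}
  S via S→a: +{a}
  S via S→b A: +{b}
  S via S→c: +{c}
  S: {a,b,c}  A: {b}  B: {c}
pass 2:
  A via A→S: +{a,c}
  S: {a,b,c}  A: {a,b,c}  B: {c}
pass 3: — fixpoint
  S: {a,b,c}  A: {a,b,c}  B: {c}

FIRST(A) = ["a", "b", "c"]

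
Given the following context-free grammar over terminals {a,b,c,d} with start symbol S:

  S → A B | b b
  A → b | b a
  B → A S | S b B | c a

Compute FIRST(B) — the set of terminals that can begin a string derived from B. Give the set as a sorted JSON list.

Compute FIRST by fixpoint:
pass 1:
  A via A→b: +{b}
  B via B→A S: +{b}
  B via B→c a: +{c}
  S via S→A B: +{b}
  FIRST(S)={b}  FIRST(A)={b}  FIRST(B)={b,c}
pass 2: done
  FIRST(S)={b}  FIRST(A)={b}  FIRST(B)={b,c}

FIRST(B) = ["b", "c"]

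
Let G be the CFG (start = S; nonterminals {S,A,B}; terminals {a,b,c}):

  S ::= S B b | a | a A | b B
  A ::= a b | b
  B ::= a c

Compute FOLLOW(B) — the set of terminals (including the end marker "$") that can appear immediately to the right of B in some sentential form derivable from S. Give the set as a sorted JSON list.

Compute FIRST by fixpoint:
pass 1:
  A via A→a b: +{a}
  A via A→b: +{b}
  B via B→a c: +{a}
  S via S→a: +{a}
  S via S→b B: +{b}
  FIRST[S]={a,b}  FIRST[A]={a,b}  FIRST[B]={a}
pass 2: (stable)
  FIRST[S]={a,b}  FIRST[A]={a,b}  FIRST[B]={a}

FOLLOW sets:
seed FOLLOW(S) with $
round 1:
  S→S B b: FOLLOW(S) ⊇ FIRST(B) = {a}; new: +{a}
  S→S B b: FOLLOW(B) ⊇ FIRST(b) = {b}; new: +{b}
  S→a A: FOLLOW(A) ⊇ FOLLOW(S) ⊇ {$,a}; new: +{$,a}
  S→b B: FOLLOW(B) ⊇ FOLLOW(S) ⊇ {$,a}; new: +{$,a}
  FOLLOW[S]={$,a}  FOLLOW[A]={$,a}  FOLLOW[B]={$,a,b}
round 2: — fixpoint
  FOLLOW[S]={$,a}  FOLLOW[A]={$,a}  FOLLOW[B]={$,a,b}

FOLLOW(B) = ["$", "a", "b"]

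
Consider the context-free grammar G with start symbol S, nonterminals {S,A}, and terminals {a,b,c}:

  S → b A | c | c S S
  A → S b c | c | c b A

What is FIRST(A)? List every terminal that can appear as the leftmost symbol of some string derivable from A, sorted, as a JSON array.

FIRST iteration:
round 1:
  A via A→c: +{c}
  S via S→b A: +{b}
  S via S→c: +{c}
  S: {b,c}  A: {c}
round 2:
  A via A→S b c: +{b}
  S: {b,c}  A: {b,c}
round 3: done
  S: {b,c}  A: {b,c}

FIRST(A) = ["b", "c"]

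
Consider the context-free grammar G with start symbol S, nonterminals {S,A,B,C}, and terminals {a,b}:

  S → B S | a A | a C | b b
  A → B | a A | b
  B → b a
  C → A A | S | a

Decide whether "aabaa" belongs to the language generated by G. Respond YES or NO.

CNF form of G:
  S -> B S | T0 A | T0 C | T1 T1
  A -> T0 A | T1 T0 | b
  B -> T1 T0
  C -> A A | B S | T0 A | T0 C | T1 T1 | a
  T0 -> a
  T1 -> b

CYK table (by increasing span):
  cell(0,0) a: {C,T0}  orig:{C}
  cell(1,1) a: {C,T0}  orig:{C}
  cell(2,2) b: {A,T1}  orig:{A}
  cell(3,3) a: {C,T0}  orig:{C}
  cell(4,4) a: {C,T0}  orig:{C}
  cell(0,1) aa: {C,S}
  cell(1,2) ab: {A,C,S}
  cell(2,3) ba: {A,B}
  cell(3,4) aa: {C,S}
  cell(0,2) aab: {A,C,S}
  cell(1,3) aba: {A,C,S}
  cell(2,4) baa: ∅
  cell(0,3) aaba: {A,C,S}
  cell(1,4) abaa: ∅
  cell(0,4) aabaa: ∅

S ∉ T[0,4] ⇒ NO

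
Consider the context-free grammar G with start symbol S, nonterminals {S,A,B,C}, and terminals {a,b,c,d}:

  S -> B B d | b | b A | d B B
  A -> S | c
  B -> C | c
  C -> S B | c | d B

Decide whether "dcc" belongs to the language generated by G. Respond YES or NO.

CNF form of G:
  S -> B X4 | T0 X5 | T1 A | b
  A -> B X2 | T0 X3 | T1 A | b | c
  B -> S B | T0 B | c
  C -> S B | T0 B | c
  T0 -> d
  T1 -> b
  X2 -> B T0
  X3 -> B B
  X4 -> B T0
  X5 -> B B

CYK table (by increasing span):
  [0..0]={T0}  "d"  orig:{}
  [1..1]={A,B,C}  "c"
  [2..2]={A,B,C}  "c"
  [0..1]={B,C}  "dc"
  [1..2]={X3,X5}  "cc"  orig:{}
  [0..2]={A,S,X3,X5}  "dcc"  orig:{A,S}

S ∈ T[0,2] ⇒ YES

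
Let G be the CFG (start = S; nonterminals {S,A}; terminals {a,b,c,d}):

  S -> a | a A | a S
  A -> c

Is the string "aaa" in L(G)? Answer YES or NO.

Convert to CNF:
  S -> T0 A | T0 S | a
  A -> c
  T0 -> a

CYK table (by increasing span):
  cell(0,0) a: {S,T0}  orig:{S}
  cell(1,1) a: {S,T0}  orig:{S}
  cell(2,2) a: {S,T0}  orig:{S}
  cell(0,1) aa: {S}
  cell(1,2) aa: {S}
  cell(0,2) aaa: {S}

S ∈ T[0,2] ⇒ YES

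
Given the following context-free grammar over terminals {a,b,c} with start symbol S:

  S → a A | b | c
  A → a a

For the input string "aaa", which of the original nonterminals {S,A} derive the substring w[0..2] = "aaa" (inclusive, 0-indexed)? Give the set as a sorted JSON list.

CNF form of G:
  S -> T0 A | b | c
  A -> T0 T0
  T0 -> a

CYK fill — only the sub-triangle for w[0..2]:
  [0..0]={T0}  "a"  orig:{}
  [1..1]={T0}  "a"  orig:{}
  [2..2]={T0}  "a"  orig:{}
  [0..1]={A}  "aa"
  [1..2]={A}  "aa"
  [0..2]={S}  "aaa"

Original NTs in T[0,2] deriving "aaa": ["S"]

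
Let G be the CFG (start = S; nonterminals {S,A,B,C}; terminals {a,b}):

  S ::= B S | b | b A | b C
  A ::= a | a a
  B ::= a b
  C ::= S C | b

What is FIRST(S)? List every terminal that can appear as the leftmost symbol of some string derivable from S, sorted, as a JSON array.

FIRST sets, iterate to fixpoint:
pass 1:
  A via A→a: +{a}
  B via B→a b: +{a}
  C via C→b: +{b}
  S via S→B S: +{a}
  S via S→b: +{b}
  S: {a,b}  A: {a}  B: {a}  C: {b}
pass 2:
  C via C→S C: +{a}
  S: {a,b}  A: {a}  B: {a}  C: {a,b}
pass 3: done
  S: {a,b}  A: {a}  B: {a}  C: {a,b}

FIRST(S) = ["a", "b"]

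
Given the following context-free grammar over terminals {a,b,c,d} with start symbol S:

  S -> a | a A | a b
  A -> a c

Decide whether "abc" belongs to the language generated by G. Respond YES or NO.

Convert to CNF:
  S -> T0 A | T0 T2 | a
  A -> T0 T1
  T0 -> a
  T1 -> c
  T2 -> b

Fill CYK table bottom-up:
  [0..0]={S,T0}  "a"  orig:{S}
  [1..1]={T2}  "b"  orig:{}
  [2..2]={T1}  "c"  orig:{}
  [0..1]={S}  "ab"
  [1..2]=∅  "bc"
  [0..2]=∅  "abc"

S ∉ T[0,2] ⇒ NO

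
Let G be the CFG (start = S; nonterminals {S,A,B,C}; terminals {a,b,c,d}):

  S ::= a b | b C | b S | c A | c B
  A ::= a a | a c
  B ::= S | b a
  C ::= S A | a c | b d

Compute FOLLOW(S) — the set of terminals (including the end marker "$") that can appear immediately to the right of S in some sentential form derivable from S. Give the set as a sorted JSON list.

FIRST iteration:
iter 1:
  A via A→a a: +{a}
  B via B→b a: +{b}
  C via C→a c: +{a}
  C via C→b d: +{b}
  S via S→a b: +{a}
  S via S→b C: +{b}
  S via S→c A: +{c}
  FIRST(S)={a,b,c}  FIRST(A)={a}  FIRST(B)={b}  FIRST(C)={a,b}
iter 2:
  B via B→S: +{a,c}
  C via C→S A: +{c}
  FIRST(S)={a,b,c}  FIRST(A)={a}  FIRST(B)={a,b,c}  FIRST(C)={a,b,c}
iter 3: (no change)
  FIRST(S)={a,b,c}  FIRST(A)={a}  FIRST(B)={a,b,c}  FIRST(C)={a,b,c}

Compute FOLLOW by fixpoint:
FOLLOW(S) := {$}
iter 1:
  C→S A: FOLLOW(S) ⊇ FIRST(A) = {a}; new: +{a}
  S→b C: FOLLOW(C) ⊇ FOLLOW(S) ⊇ {$,a}; new: +{$,a}
  S→c A: FOLLOW(A) ⊇ FOLLOW(S) ⊇ {$,a}; new: +{$,a}
  S→c B: FOLLOW(B) ⊇ FOLLOW(S) ⊇ {$,a}; new: +{$,a}
  FOLLOW[S]={$,a}  FOLLOW[A]={$,a}  FOLLOW[B]={$,a}  FOLLOW[C]={$,a}
iter 2: (stable)
  FOLLOW[S]={$,a}  FOLLOW[A]={$,a}  FOLLOW[B]={$,a}  FOLLOW[C]={$,a}

FOLLOW(S) = ["$", "a"]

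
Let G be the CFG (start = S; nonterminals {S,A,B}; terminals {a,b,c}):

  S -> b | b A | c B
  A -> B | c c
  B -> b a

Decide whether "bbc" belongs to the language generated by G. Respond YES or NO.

Convert to CNF:
  S -> T0 A | T2 B | b
  A -> T0 T1 | T2 T2
  B -> T0 T1
  T0 -> b
  T1 -> a
  T2 -> c

Fill CYK table bottom-up:
  cell(0,0) b: {S,T0}  orig:{S}
  cell(1,1) b: {S,T0}  orig:{S}
  cell(2,2) c: {T2}  orig:{}
  cell(0,1) bb: ∅
  cell(1,2) bc: ∅
  cell(0,2) bbc: ∅

S ∉ T[0,2] ⇒ NO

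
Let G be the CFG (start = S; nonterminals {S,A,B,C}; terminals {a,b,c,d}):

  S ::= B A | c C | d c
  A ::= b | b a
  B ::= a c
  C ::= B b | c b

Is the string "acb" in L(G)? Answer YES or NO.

CNF form of G:
  S -> B A | T2 C | T3 T2
  A -> T0 T1 | b
  B -> T1 T2
  C -> B T0 | T2 T0
  T0 -> b
  T1 -> a
  T2 -> c
  T3 -> d

Fill CYK table bottom-up:
  [0..0]={T1}  "a"  orig:{}
  [1..1]={T2}  "c"  orig:{}
  [2..2]={A,T0}  "b"  orig:{A}
  [0..1]={B}  "ac"
  [1..2]={C}  "cb"
  [0..2]={C,S}  "acb"

S ∈ T[0,2] ⇒ YES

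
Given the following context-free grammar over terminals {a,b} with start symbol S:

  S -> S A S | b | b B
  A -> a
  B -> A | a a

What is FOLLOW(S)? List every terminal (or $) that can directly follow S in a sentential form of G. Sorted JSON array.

FIRST sets, iterate to fixpoint:
iter 1:
  A via A→a: +{a}
  B via B→A: +{a}
  S via S→b: +{b}
  S: {b}  A: {a}  B: {a}
iter 2: — fixpoint
  S: {b}  A: {a}  B: {a}

FOLLOW sets:
initialize: $ ∈ FOLLOW(S)
[1]
  S→S A S: FOLLOW(S) ⊇ FIRST(A) = {a}; new: +{a}
  S→S A S: FOLLOW(A) ⊇ FIRST(S) = {b}; new: +{b}
  S→b B: FOLLOW(B) ⊇ FOLLOW(S) ⊇ {$,a}; new: +{$,a}
  FOLLOW[S]={$,a}  FOLLOW[A]={b}  FOLLOW[B]={$,a}
[2]
  B→A: FOLLOW(A) ⊇ FOLLOW(B) ⊇ {$,a}; new: +{$,a}
  FOLLOW[S]={$,a}  FOLLOW[A]={$,a,b}  FOLLOW[B]={$,a}
[3] (stable)
  FOLLOW[S]={$,a}  FOLLOW[A]={$,a,b}  FOLLOW[B]={$,a}

FOLLOW(S) = ["$", "a"]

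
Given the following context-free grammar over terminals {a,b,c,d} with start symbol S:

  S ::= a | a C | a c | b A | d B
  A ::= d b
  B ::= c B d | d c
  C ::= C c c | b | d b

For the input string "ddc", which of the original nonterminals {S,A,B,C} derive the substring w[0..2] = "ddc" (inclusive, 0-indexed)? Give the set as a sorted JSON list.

Convert to CNF:
  S -> T0 B | T1 A | T3 C | T3 T2 | a
  A -> T0 T1
  B -> T0 T2 | T2 X4
  C -> C X5 | T0 T1 | b
  T0 -> d
  T1 -> b
  T2 -> c
  T3 -> a
  X4 -> B T0
  X5 -> T2 T2

Fill CYK table bottom-up, restricted to cells inside w[0..2]:
  T[0,0] 'd' = {T0}  orig:{}
  T[1,1] 'd' = {T0}  orig:{}
  T[2,2] 'c' = {T2}  orig:{}
  T[0,1] 'dd' = ∅
  T[1,2] 'dc' = {B}
  T[0,2] 'ddc' = {S}

Original NTs in T[0,2] deriving "ddc": ["S"]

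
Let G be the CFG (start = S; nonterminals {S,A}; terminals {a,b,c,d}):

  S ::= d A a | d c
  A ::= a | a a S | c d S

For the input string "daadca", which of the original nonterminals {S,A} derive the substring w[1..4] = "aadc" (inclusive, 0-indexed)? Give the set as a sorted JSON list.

Convert to CNF:
  S -> T2 T1 | T2 X5
  A -> T0 X3 | T1 X4 | a
  T0 -> a
  T1 -> c
  T2 -> d
  X3 -> T0 S
  X4 -> T2 S
  X5 -> A T0

CYK fill — only the sub-triangle for w[1..4]:
  [1..1]={A,T0}  "a"  orig:{A}
  [2..2]={A,T0}  "a"  orig:{A}
  [3..3]={T2}  "d"  orig:{}
  [4..4]={T1}  "c"  orig:{}
  [1..2]={X5}  "aa"  orig:{}
  [2..3]=∅  "ad"
  [3..4]={S}  "dc"
  [1..3]=∅  "aad"
  [2..4]={X3}  "adc"  orig:{}
  [1..4]={A}  "aadc"

Original NTs in T[1,4] deriving "aadc": ["A"]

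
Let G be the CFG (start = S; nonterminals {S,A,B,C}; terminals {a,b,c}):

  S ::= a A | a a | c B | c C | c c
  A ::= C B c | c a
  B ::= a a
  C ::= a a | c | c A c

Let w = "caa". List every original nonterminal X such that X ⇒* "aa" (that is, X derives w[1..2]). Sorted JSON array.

Convert to CNF:
  S -> T0 B | T0 C | T0 T0 | T1 A | T1 T1
  A -> C X2 | T0 T1
  B -> T1 T1
  C -> T0 X3 | T1 T1 | c
  T0 -> c
  T1 -> a
  X2 -> B T0
  X3 -> A T0

CYK fill (cells [i..j] with 1 ≤ i ≤ j ≤ 2 only):
  [1..1]={T1}  "a"  orig:{}
  [2..2]={T1}  "a"  orig:{}
  [1..2]={B,C,S}  "aa"

Original NTs in T[1,2] deriving "aa": ["B", "C", "S"]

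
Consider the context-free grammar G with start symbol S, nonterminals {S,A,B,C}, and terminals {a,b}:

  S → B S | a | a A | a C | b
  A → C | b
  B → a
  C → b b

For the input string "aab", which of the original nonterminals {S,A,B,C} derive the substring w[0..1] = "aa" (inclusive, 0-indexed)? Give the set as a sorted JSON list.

Convert to CNF:
  S -> B S | T1 A | T1 C | a | b
  A -> T0 T0 | b
  B -> a
  C -> T0 T0
  T0 -> b
  T1 -> a

Fill CYK table bottom-up, restricted to cells inside w[0..1]:
  [0..0]={B,S,T1}  "a"  orig:{B,S}
  [1..1]={B,S,T1}  "a"  orig:{B,S}
  [0..1]={S}  "aa"

Original NTs in T[0,1] deriving "aa": ["S"]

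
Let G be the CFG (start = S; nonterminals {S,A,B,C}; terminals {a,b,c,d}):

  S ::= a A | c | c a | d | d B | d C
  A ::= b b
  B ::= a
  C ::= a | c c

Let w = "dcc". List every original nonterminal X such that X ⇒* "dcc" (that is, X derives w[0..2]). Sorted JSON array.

CNF form of G:
  S -> T1 T2 | T2 A | T3 B | T3 C | c | d
  A -> T0 T0
  B -> a
  C -> T1 T1 | a
  T0 -> b
  T1 -> c
  T2 -> a
  T3 -> d

CYK table (by increasing span) (cells [i..j] with 0 ≤ i ≤ j ≤ 2 only):
  T[0,0] 'd' = {S,T3}  orig:{S}
  T[1,1] 'c' = {S,T1}  orig:{S}
  T[2,2] 'c' = {S,T1}  orig:{S}
  T[0,1] 'dc' = ∅
  T[1,2] 'cc' = {C}
  T[0,2] 'dcc' = {S}

Original NTs in T[0,2] deriving "dcc": ["S"]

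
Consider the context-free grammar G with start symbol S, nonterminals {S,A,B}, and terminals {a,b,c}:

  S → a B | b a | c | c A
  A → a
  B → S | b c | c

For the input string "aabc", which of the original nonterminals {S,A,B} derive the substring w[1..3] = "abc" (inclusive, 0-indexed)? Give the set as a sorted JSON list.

CNF form of G:
  S -> T0 B | T1 T0 | T2 A | c
  A -> a
  B -> T0 B | T1 T0 | T1 T2 | T2 A | c
  T0 -> a
  T1 -> b
  T2 -> c

CYK table (by increasing span), restricted to cells inside w[1..3]:
  T[1,1] 'a' = {A,T0}  orig:{A}
  T[2,2] 'b' = {T1}  orig:{}
  T[3,3] 'c' = {B,S,T2}  orig:{B,S}
  T[1,2] 'ab' = ∅
  T[2,3] 'bc' = {B}
  T[1,3] 'abc' = {B,S}

Original NTs in T[1,3] deriving "abc": ["B", "S"]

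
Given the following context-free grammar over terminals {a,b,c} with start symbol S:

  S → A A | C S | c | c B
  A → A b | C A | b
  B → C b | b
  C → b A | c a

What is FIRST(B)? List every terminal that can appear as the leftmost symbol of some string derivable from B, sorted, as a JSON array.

Compute FIRST by fixpoint:
pass 1:
  A via A→b: +{b}
  B via B→b: +{b}
  C via C→b A: +{b}
  C via C→c a: +{c}
  S via S→A A: +{b}
  S via S→C S: +{c}
  FIRST(S)={b,c}  FIRST(A)={b}  FIRST(B)={b}  FIRST(C)={b,c}
pass 2:
  A via A→C A: +{c}
  B via B→C b: +{c}
  FIRST(S)={b,c}  FIRST(A)={b,c}  FIRST(B)={b,c}  FIRST(C)={b,c}
pass 3: (no change)
  FIRST(S)={b,c}  FIRST(A)={b,c}  FIRST(B)={b,c}  FIRST(C)={b,c}

FIRST(B) = ["b", "c"]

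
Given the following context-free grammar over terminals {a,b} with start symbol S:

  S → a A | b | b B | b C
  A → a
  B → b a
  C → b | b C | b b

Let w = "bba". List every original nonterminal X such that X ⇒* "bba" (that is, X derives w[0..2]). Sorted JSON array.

CNF form of G:
  S -> T0 B | T0 C | T1 A | b
  A -> a
  B -> T0 T1
  C -> T0 C | T0 T0 | b
  T0 -> b
  T1 -> a

CYK table (by increasing span) — only the sub-triangle for w[0..2]:
  T[0,0] 'b' = {C,S,T0}  orig:{C,S}
  T[1,1] 'b' = {C,S,T0}  orig:{C,S}
  T[2,2] 'a' = {A,T1}  orig:{A}
  T[0,1] 'bb' = {C,S}
  T[1,2] 'ba' = {B}
  T[0,2] 'bba' = {S}

Original NTs in T[0,2] deriving "bba": ["S"]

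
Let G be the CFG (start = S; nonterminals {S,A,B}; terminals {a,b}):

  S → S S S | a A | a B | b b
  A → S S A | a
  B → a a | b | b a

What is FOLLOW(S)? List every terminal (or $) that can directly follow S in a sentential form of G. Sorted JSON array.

FIRST sets, iterate to fixpoint:
round 1:
  A via A→a: +{a}
  B via B→a a: +{a}
  B via B→b: +{b}
  S via S→a A: +{a}
  S via S→b b: +{b}
  S: {a,b}  A: {a}  B: {a,b}
round 2:
  A via A→S S A: +{b}
  S: {a,b}  A: {a,b}  B: {a,b}
round 3: — fixpoint
  S: {a,b}  A: {a,b}  B: {a,b}

FOLLOW iteration:
seed FOLLOW(S) with $
[1]
  A→S S A: FOLLOW(S) ⊇ FIRST(S) = {a,b}; new: +{a,b}
  S→a A: FOLLOW(A) ⊇ FOLLOW(S) ⊇ {$,a,b}; new: +{$,a,b}
  S→a B: FOLLOW(B) ⊇ FOLLOW(S) ⊇ {$,a,b}; new: +{$,a,b}
  S: {$,a,b}  A: {$,a,b}  B: {$,a,b}
[2] (stable)
  S: {$,a,b}  A: {$,a,b}  B: {$,a,b}

FOLLOW(S) = ["$", "a", "b"]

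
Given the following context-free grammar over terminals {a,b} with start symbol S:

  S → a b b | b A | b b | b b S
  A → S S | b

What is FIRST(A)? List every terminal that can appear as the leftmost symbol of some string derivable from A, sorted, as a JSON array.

FIRST sets, iterate to fixpoint:
round 1:
  A via A→b: +{b}
  S via S→a b b: +{a}
  S via S→b A: +{b}
  S: {a,b}  A: {b}
round 2:
  A via A→S S: +{a}
  S: {a,b}  A: {a,b}
round 3: (stable)
  S: {a,b}  A: {a,b}

FIRST(A) = ["a", "b"]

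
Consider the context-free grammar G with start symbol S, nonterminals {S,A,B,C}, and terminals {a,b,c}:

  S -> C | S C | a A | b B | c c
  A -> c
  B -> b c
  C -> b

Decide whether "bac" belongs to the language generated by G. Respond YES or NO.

CNF form of G:
  S -> S C | T0 B | T1 T1 | T2 A | b
  A -> c
  B -> T0 T1
  C -> b
  T0 -> b
  T1 -> c
  T2 -> a

CYK table (by increasing span):
  cell(0,0) b: {C,S,T0}  orig:{C,S}
  cell(1,1) a: {T2}  orig:{}
  cell(2,2) c: {A,T1}  orig:{A}
  cell(0,1) ba: ∅
  cell(1,2) ac: {S}
  cell(0,2) bac: ∅

S ∉ T[0,2] ⇒ NO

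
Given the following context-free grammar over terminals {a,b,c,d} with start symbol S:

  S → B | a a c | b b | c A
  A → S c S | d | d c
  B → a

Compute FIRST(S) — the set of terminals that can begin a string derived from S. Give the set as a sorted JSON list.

FIRST iteration:
pass 1:
  A via A→d: +{d}
  B via B→a: +{a}
  S via S→B: +{a}
  S via S→b b: +{b}
  S via S→c A: +{c}
  FIRST(S)={a,b,c}  FIRST(A)={d}  FIRST(B)={a}
pass 2:
  A via A→S c S: +{a,b,c}
  FIRST(S)={a,b,c}  FIRST(A)={a,b,c,d}  FIRST(B)={a}
pass 3: (stable)
  FIRST(S)={a,b,c}  FIRST(A)={a,b,c,d}  FIRST(B)={a}

FIRST(S) = ["a", "b", "c"]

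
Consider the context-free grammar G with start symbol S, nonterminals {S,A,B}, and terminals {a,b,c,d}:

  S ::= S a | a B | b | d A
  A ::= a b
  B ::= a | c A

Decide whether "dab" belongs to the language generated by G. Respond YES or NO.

Convert to CNF:
  S -> S T0 | T0 B | T3 A | b
  A -> T0 T1
  B -> T2 A | a
  T0 -> a
  T1 -> b
  T2 -> c
  T3 -> d

CYK fill:
  cell(0,0) d: {T3}  orig:{}
  cell(1,1) a: {B,T0}  orig:{B}
  cell(2,2) b: {S,T1}  orig:{S}
  cell(0,1) da: ∅
  cell(1,2) ab: {A}
  cell(0,2) dab: {S}

S ∈ T[0,2] ⇒ YES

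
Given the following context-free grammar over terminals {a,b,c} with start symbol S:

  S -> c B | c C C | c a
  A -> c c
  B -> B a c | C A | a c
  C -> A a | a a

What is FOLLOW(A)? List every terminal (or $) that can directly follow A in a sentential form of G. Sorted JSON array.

FIRST sets, iterate to fixpoint:
round 1:
  A via A→c c: +{c}
  B via B→a c: +{a}
  C via C→A a: +{c}
  C via C→a a: +{a}
  S via S→c B: +{c}
  S: {c}  A: {c}  B: {a}  C: {a,c}
round 2:
  B via B→C A: +{c}
  S: {c}  A: {c}  B: {a,c}  C: {a,c}
round 3: (stable)
  S: {c}  A: {c}  B: {a,c}  C: {a,c}

FOLLOW iteration:
FOLLOW(S) := {$}
round 1:
  B→B a c: FOLLOW(B) ⊇ FIRST(a) = {a}; new: +{a}
  B→C A: FOLLOW(C) ⊇ FIRST(A) = {c}; new: +{c}
  B→C A: FOLLOW(A) ⊇ FOLLOW(B) ⊇ {a}; new: +{a}
  S→c B: FOLLOW(B) ⊇ FOLLOW(S) ⊇ {$}; new: +{$}
  S→c C C: FOLLOW(C) ⊇ FIRST(C) = {a,c}; new: +{a}
  S→c C C: FOLLOW(C) ⊇ FOLLOW(S) ⊇ {$}; new: +{$}
  S: {$}  A: {a}  B: {$,a}  C: {$,a,c}
round 2:
  B→C A: FOLLOW(A) ⊇ FOLLOW(B) ⊇ {$,a}; new: +{$}
  S: {$}  A: {$,a}  B: {$,a}  C: {$,a,c}
round 3: — fixpoint
  S: {$}  A: {$,a}  B: {$,a}  C: {$,a,c}

FOLLOW(A) = ["$", "a"]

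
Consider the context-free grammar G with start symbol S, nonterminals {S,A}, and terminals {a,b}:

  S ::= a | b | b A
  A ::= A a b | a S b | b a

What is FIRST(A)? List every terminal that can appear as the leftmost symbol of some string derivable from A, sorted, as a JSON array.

FIRST sets, iterate to fixpoint:
round 1:
  A via A→a S b: +{a}
  A via A→b a: +{b}
  S via S→a: +{a}
  S via S→b: +{b}
  FIRST(S)={a,b}  FIRST(A)={a,b}
round 2: — fixpoint
  FIRST(S)={a,b}  FIRST(A)={a,b}

FIRST(A) = ["a", "b"]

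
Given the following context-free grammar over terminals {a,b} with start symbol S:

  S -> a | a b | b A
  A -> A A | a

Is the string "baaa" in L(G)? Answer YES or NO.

CNF form of G:
  S -> T0 T1 | T1 A | a
  A -> A A | a
  T0 -> a
  T1 -> b

Fill CYK table bottom-up:
  cell(0,0) b: {T1}  orig:{}
  cell(1,1) a: {A,S,T0}  orig:{A,S}
  cell(2,2) a: {A,S,T0}  orig:{A,S}
  cell(3,3) a: {A,S,T0}  orig:{A,S}
  cell(0,1) ba: {S}
  cell(1,2) aa: {A}
  cell(2,3) aa: {A}
  cell(0,2) baa: {S}
  cell(1,3) aaa: {A}
  cell(0,3) baaa: {S}

S ∈ T[0,3] ⇒ YES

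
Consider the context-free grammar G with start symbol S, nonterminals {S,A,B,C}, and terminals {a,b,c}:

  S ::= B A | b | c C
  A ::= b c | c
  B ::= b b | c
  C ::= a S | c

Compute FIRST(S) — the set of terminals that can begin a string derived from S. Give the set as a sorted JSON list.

FIRST iteration:
round 1:
  A via A→b c: +{b}
  A via A→c: +{c}
  B via B→b b: +{b}
  B via B→c: +{c}
  C via C→a S: +{a}
  C via C→c: +{c}
  S via S→B A: +{b,c}
  FIRST[S]={b,c}  FIRST[A]={b,c}  FIRST[B]={b,c}  FIRST[C]={a,c}
round 2: done
  FIRST[S]={b,c}  FIRST[A]={b,c}  FIRST[B]={b,c}  FIRST[C]={a,c}

FIRST(S) = ["b", "c"]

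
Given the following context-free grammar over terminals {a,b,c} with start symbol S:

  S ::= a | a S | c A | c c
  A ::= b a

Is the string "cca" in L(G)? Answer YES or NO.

CNF form of G:
  S -> T1 S | T2 A | T2 T2 | a
  A -> T0 T1
  T0 -> b
  T1 -> a
  T2 -> c

Fill CYK table bottom-up:
  T[0,0] 'c' = {T2}  orig:{}
  T[1,1] 'c' = {T2}  orig:{}
  T[2,2] 'a' = {S,T1}  orig:{S}
  T[0,1] 'cc' = {S}
  T[1,2] 'ca' = ∅
  T[0,2] 'cca' = ∅

S ∉ T[0,2] ⇒ NO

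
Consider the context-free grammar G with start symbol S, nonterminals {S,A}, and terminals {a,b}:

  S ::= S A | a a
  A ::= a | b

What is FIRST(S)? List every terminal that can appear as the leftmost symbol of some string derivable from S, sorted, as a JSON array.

FIRST iteration:
[1]
  A via A→a: +{a}
  A via A→b: +{b}
  S via S→a a: +{a}
  S: {a}  A: {a,b}
[2] (stable)
  S: {a}  A: {a,b}

FIRST(S) = ["a"]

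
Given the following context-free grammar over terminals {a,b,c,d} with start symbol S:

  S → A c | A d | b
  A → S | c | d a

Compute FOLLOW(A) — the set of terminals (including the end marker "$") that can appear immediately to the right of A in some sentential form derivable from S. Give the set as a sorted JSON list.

FIRST iteration:
pass 1:
  A via A→c: +{c}
  A via A→d a: +{d}
  S via S→A c: +{c,d}
  S via S→b: +{b}
  S: {b,c,d}  A: {c,d}
pass 2:
  A via A→S: +{b}
  S: {b,c,d}  A: {b,c,d}
pass 3: (stable)
  S: {b,c,d}  A: {b,c,d}

FOLLOW sets:
initialize: $ ∈ FOLLOW(S)
[1]
  S→A c: FOLLOW(A) ⊇ FIRST(c) = {c}; new: +{c}
  S→A d: FOLLOW(A) ⊇ FIRST(d) = {d}; new: +{d}
  S: {$}  A: {c,d}
[2]
  A→S: FOLLOW(S) ⊇ FOLLOW(A) ⊇ {c,d}; new: +{c,d}
  S: {$,c,d}  A: {c,d}
[3] — fixpoint
  S: {$,c,d}  A: {c,d}

FOLLOW(A) = ["c", "d"]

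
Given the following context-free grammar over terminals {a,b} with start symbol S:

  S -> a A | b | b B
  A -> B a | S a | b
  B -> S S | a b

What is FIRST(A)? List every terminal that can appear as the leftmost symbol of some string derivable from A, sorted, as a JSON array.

Compute FIRST by fixpoint:
iter 1:
  A via A→b: +{b}
  B via B→a b: +{a}
  S via S→a A: +{a}
  S via S→b: +{b}
  S: {a,b}  A: {b}  B: {a}
iter 2:
  A via A→B a: +{a}
  B via B→S S: +{b}
  S: {a,b}  A: {a,b}  B: {a,b}
iter 3: done
  S: {a,b}  A: {a,b}  B: {a,b}

FIRST(A) = ["a", "b"]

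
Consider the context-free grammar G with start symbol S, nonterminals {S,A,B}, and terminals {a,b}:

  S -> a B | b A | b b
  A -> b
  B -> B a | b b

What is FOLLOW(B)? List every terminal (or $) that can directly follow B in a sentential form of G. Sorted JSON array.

FIRST iteration:
round 1:
  A via A→b: +{b}
  B via B→b b: +{b}
  S via S→a B: +{a}
  S via S→b A: +{b}
  S: {a,b}  A: {b}  B: {b}
round 2: (no change)
  S: {a,b}  A: {b}  B: {b}

FOLLOW sets:
seed FOLLOW(S) with $
pass 1:
  B→B a: FOLLOW(B) ⊇ FIRST(a) = {a}; new: +{a}
  S→a B: FOLLOW(B) ⊇ FOLLOW(S) ⊇ {$}; new: +{$}
  S→b A: FOLLOW(A) ⊇ FOLLOW(S) ⊇ {$}; new: +{$}
  S: {$}  A: {$}  B: {$,a}
pass 2: (stable)
  S: {$}  A: {$}  B: {$,a}

FOLLOW(B) = ["$", "a"]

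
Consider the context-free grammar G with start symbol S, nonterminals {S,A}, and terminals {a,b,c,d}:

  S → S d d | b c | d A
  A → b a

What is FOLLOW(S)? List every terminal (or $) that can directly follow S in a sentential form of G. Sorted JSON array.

Compute FIRST by fixpoint:
[1]
  A via A→b a: +{b}
  S via S→b c: +{b}
  S via S→d A: +{d}
  FIRST(S)={b,d}  FIRST(A)={b}
[2] (no change)
  FIRST(S)={b,d}  FIRST(A)={b}

FOLLOW sets:
seed FOLLOW(S) with $
iter 1:
  S→S d d: FOLLOW(S) ⊇ FIRST(d) = {d}; new: +{d}
  S→d A: FOLLOW(A) ⊇ FOLLOW(S) ⊇ {$,d}; new: +{$,d}
  FOLLOW(S)={$,d}  FOLLOW(A)={$,d}
iter 2: (stable)
  FOLLOW(S)={$,d}  FOLLOW(A)={$,d}

FOLLOW(S) = ["$", "d"]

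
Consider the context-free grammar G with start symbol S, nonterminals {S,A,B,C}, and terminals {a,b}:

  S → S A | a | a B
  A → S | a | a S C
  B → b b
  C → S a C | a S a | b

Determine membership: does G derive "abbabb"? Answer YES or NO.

Convert to CNF:
  S -> S A | T0 B | a
  A -> S A | T0 B | T0 X2 | a
  B -> T1 T1
  C -> S X3 | T0 X4 | b
  T0 -> a
  T1 -> b
  X2 -> S C
  X3 -> T0 C
  X4 -> S T0

CYK fill:
  T[0,0] 'a' = {A,S,T0}  orig:{A,S}
  T[1,1] 'b' = {C,T1}  orig:{C}
  T[2,2] 'b' = {C,T1}  orig:{C}
  T[3,3] 'a' = {A,S,T0}  orig:{A,S}
  T[4,4] 'b' = {C,T1}  orig:{C}
  T[5,5] 'b' = {C,T1}  orig:{C}
  T[0,1] 'ab' = {X2,X3}  orig:{}
  T[1,2] 'bb' = {B}
  T[2,3] 'ba' = ∅
  T[3,4] 'ab' = {X2,X3}  orig:{}
  T[4,5] 'bb' = {B}
  T[0,2] 'abb' = {A,S}
  T[1,3] 'bba' = ∅
  T[2,4] 'bab' = ∅
  T[3,5] 'abb' = {A,S}
  T[0,3] 'abba' = {A,S,X4}  orig:{A,S}
  T[1,4] 'bbab' = ∅
  T[2,5] 'babb' = ∅
  T[0,4] 'abbab' = {C,X2}  orig:{C}
  T[1,5] 'bbabb' = ∅
  T[0,5] 'abbabb' = {A,S}

S ∈ T[0,5] ⇒ YES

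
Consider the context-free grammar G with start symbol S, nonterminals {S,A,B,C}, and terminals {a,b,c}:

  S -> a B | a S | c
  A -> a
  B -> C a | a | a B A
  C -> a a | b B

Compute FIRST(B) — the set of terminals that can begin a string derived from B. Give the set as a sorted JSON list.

FIRST iteration:
iter 1:
  A via A→a: +{a}
  B via B→a: +{a}
  C via C→a a: +{a}
  C via C→b B: +{b}
  S via S→a B: +{a}
  S via S→c: +{c}
  FIRST[S]={a,c}  FIRST[A]={a}  FIRST[B]={a}  FIRST[C]={a,b}
iter 2:
  B via B→C a: +{b}
  FIRST[S]={a,c}  FIRST[A]={a}  FIRST[B]={a,b}  FIRST[C]={a,b}
iter 3: done
  FIRST[S]={a,c}  FIRST[A]={a}  FIRST[B]={a,b}  FIRST[C]={a,b}

FIRST(B) = ["a", "b"]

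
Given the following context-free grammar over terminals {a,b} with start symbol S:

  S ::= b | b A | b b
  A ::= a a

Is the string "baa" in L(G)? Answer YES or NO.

CNF form of G:
  S -> T1 A | T1 T1 | b
  A -> T0 T0
  T0 -> a
  T1 -> b

Fill CYK table bottom-up:
  cell(0,0) b: {S,T1}  orig:{S}
  cell(1,1) a: {T0}  orig:{}
  cell(2,2) a: {T0}  orig:{}
  cell(0,1) ba: ∅
  cell(1,2) aa: {A}
  cell(0,2) baa: {S}

S ∈ T[0,2] ⇒ YES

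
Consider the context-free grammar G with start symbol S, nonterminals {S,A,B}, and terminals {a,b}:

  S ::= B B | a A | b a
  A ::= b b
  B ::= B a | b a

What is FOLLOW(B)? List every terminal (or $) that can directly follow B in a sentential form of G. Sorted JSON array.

FIRST sets, iterate to fixpoint:
[1]
  A via A→b b: +{b}
  B via B→b a: +{b}
  S via S→B B: +{b}
  S via S→a A: +{a}
  FIRST[S]={a,b}  FIRST[A]={b}  FIRST[B]={b}
[2] done
  FIRST[S]={a,b}  FIRST[A]={b}  FIRST[B]={b}

FOLLOW sets:
seed FOLLOW(S) with $
iter 1:
  B→B a: FOLLOW(B) ⊇ FIRST(a) = {a}; new: +{a}
  S→B B: FOLLOW(B) ⊇ FIRST(B) = {b}; new: +{b}
  S→B B: FOLLOW(B) ⊇ FOLLOW(S) ⊇ {$}; new: +{$}
  S→a A: FOLLOW(A) ⊇ FOLLOW(S) ⊇ {$}; new: +{$}
  S: {$}  A: {$}  B: {$,a,b}
iter 2: — fixpoint
  S: {$}  A: {$}  B: {$,a,b}

FOLLOW(B) = ["$", "a", "b"]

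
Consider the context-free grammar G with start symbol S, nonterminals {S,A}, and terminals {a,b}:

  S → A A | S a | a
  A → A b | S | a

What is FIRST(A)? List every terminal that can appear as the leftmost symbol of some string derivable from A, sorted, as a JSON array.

FIRST iteration:
round 1:
  A via A→a: +{a}
  S via S→A A: +{a}
  S: {a}  A: {a}
round 2: done
  S: {a}  A: {a}

FIRST(A) = ["a"]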